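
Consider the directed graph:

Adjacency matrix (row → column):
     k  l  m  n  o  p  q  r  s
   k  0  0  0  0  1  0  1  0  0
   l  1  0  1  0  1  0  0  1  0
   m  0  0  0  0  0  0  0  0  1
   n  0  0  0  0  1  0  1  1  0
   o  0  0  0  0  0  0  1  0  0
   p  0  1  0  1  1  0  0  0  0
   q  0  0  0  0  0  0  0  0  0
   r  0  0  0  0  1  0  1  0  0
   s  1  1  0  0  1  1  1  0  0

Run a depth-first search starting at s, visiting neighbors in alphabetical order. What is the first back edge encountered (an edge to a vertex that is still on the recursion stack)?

m→s

DFS from s (visiting neighbors in alphabetical order); mark gray on enter, black on exit:
s gray
  k gray
    o gray
      q gray
      q black
    o black
    k→q: q black — skip
  k black
  l gray
    l→k: k black — skip
    m gray
      m→s: s is gray → back edge
First back edge: m → s.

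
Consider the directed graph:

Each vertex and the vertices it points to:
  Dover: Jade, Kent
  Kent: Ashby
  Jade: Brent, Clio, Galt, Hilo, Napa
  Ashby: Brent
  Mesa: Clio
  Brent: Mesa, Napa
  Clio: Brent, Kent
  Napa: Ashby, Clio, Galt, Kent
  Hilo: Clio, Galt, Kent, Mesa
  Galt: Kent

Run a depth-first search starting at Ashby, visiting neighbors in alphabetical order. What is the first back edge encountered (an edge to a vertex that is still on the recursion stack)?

DFS from Ashby (visiting neighbors in alphabetical order); mark gray on enter, black on exit:
Ashby gray
  Brent gray
    Mesa gray
      Clio gray
        Clio→Brent: Brent is gray → back edge
First back edge: Clio → Brent.

Clio->Brent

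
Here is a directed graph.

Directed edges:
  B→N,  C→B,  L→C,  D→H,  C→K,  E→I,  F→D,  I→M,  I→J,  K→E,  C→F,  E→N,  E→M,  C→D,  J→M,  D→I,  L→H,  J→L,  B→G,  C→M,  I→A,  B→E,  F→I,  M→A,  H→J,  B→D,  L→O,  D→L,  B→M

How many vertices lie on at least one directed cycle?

10

A vertex is on a directed cycle iff it belongs to a strongly connected component of size ≥ 2 (or has a self-loop).
The vertices on cycles are {B, C, D, E, F, H, I, J, K, L} — 10 in total.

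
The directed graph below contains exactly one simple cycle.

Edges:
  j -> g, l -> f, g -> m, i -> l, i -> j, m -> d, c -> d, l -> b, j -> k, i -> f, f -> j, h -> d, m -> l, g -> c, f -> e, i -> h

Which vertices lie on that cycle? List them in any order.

f, g, j, l, m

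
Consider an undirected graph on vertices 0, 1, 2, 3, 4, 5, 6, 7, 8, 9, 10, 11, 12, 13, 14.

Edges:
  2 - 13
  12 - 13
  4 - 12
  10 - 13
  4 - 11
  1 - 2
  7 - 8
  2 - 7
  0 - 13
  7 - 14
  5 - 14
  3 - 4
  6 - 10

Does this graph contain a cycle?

No

DFS, tracking each vertex's parent; an edge to a visited non-parent vertex closes a cycle.
Start from 9:
visit 9 (parent –)
visit 0 (parent –)
  visit 13 (parent 0)
    visit 2 (parent 13)
      visit 7 (parent 2)
        7–2: parent, skip
        visit 8 (parent 7)
          8–7: parent, skip
        visit 14 (parent 7)
          14–7: parent, skip
          visit 5 (parent 14)
            5–14: parent, skip
      2–13: parent, skip
      visit 1 (parent 2)
        1–2: parent, skip
    visit 12 (parent 13)
      visit 4 (parent 12)
        visit 11 (parent 4)
          11–4: parent, skip
        4–12: parent, skip
        visit 3 (parent 4)
          3–4: parent, skip
      12–13: parent, skip
    visit 10 (parent 13)
      10–13: parent, skip
      visit 6 (parent 10)
        6–10: parent, skip
    13–0: parent, skip
No non-parent visited neighbor found — the graph is a forest.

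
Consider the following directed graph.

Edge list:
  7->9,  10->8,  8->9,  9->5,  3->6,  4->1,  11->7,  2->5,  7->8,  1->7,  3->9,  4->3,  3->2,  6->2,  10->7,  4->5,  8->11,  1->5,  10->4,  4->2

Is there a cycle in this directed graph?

DFS with white/gray/black marking, starting from 5:
5 gray
5 black
1 gray
  1→5: 5 black — skip
  7 gray
    9 gray
      9→5: 5 black — skip
    9 black
    8 gray
      8→9: 9 black — skip
      11 gray
        11→7: 7 is gray → back edge
Back edge found, so a cycle exists: 7 → 8 → 11 → 7.

Yes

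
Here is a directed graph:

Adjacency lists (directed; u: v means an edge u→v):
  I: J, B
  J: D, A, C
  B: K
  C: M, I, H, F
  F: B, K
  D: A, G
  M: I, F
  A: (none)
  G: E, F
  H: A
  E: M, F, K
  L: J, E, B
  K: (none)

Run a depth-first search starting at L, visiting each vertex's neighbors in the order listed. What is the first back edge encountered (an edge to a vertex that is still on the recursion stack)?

I→J

DFS from L (visiting each vertex's neighbors in the order listed); mark gray on enter, black on exit:
L gray
  J gray
    D gray
      A gray
      A black
      G gray
        E gray
          M gray
            I gray
              I→J: J is gray → back edge
First back edge: I → J.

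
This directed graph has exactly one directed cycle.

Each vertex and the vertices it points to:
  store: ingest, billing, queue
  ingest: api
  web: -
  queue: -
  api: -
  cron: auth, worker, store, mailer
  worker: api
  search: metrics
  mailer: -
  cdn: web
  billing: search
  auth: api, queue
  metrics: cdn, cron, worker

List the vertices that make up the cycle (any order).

DFS with gray/black marking from metrics:
metrics gray
  cdn gray
    web gray
    web black
  cdn black
  cron gray
    auth gray
      api gray
      api black
      queue gray
      queue black
    auth black
    worker gray
      worker→api: api black — skip
    worker black
    store gray
      ingest gray
        ingest→api: api black — skip
      ingest black
      billing gray
        search gray
          search→metrics: metrics is gray → back edge
Back edge closes the cycle metrics → cron → store → billing → search → metrics; its vertices are {cron, store, search, billing, metrics}.

cron, store, search, billing, metrics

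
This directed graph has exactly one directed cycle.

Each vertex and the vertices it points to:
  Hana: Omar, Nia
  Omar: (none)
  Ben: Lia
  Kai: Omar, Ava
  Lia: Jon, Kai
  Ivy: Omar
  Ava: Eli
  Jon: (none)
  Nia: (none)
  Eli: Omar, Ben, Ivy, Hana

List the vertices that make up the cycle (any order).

Ava, Ben, Eli, Kai, Lia

DFS with gray/black marking from Eli:
Eli gray
  Omar gray
  Omar black
  Ben gray
    Lia gray
      Jon gray
      Jon black
      Kai gray
        Kai→Omar: Omar black — skip
        Ava gray
          Ava→Eli: Eli is gray → back edge
Back edge closes the cycle Eli → Ben → Lia → Kai → Ava → Eli; its vertices are {Ava, Ben, Eli, Kai, Lia}.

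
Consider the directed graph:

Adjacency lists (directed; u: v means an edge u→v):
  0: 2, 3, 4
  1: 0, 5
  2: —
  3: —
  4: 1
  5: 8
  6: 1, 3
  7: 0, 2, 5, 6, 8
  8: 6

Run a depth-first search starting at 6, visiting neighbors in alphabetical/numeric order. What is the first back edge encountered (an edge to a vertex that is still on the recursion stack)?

4->1

DFS from 6 (visiting neighbors in alphabetical/numeric order); mark gray on enter, black on exit:
6 gray
  1 gray
    0 gray
      2 gray
      2 black
      3 gray
      3 black
      4 gray
        4→1: 1 is gray → back edge
First back edge: 4 → 1.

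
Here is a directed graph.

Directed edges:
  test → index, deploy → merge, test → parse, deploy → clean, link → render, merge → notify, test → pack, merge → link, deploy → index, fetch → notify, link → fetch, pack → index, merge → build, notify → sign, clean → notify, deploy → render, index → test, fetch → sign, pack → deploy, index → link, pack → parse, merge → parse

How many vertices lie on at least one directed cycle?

A vertex is on a directed cycle iff it belongs to a strongly connected component of size ≥ 2 (or has a self-loop).
The vertices on cycles are {pack, test, index, deploy} — 4 in total.

4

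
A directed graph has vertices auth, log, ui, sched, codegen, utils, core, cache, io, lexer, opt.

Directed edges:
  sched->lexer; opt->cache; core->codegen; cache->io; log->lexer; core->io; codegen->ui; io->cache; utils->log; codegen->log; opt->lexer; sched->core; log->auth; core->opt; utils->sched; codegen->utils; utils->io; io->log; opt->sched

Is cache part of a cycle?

cache is on a cycle iff cache can reach itself via ≥1 edge.
cache → io → cache — yes.

Yes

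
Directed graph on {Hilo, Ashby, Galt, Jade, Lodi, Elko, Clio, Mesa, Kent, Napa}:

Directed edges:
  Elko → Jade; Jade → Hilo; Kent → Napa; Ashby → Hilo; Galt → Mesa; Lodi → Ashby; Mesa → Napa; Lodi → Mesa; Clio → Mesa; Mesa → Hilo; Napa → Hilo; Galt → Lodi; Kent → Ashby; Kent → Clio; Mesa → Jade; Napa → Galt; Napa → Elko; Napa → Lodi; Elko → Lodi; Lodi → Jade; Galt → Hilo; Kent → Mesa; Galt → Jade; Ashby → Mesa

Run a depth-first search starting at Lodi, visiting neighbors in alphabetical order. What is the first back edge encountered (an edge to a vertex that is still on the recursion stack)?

Elko→Lodi

DFS from Lodi (visiting neighbors in alphabetical order); mark gray on enter, black on exit:
Lodi gray
  Ashby gray
    Hilo gray
    Hilo black
    Mesa gray
      Mesa→Hilo: Hilo black — skip
      Jade gray
        Jade→Hilo: Hilo black — skip
      Jade black
      Napa gray
        Elko gray
          Elko→Jade: Jade black — skip
          Elko→Lodi: Lodi is gray → back edge
First back edge: Elko → Lodi.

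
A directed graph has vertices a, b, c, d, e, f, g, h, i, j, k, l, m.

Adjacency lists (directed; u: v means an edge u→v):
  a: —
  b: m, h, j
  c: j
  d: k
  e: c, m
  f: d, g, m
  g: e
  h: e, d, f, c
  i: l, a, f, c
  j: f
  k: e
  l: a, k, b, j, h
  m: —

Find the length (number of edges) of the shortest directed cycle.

5

For each vertex v, BFS finds the shortest path from v back to v.
The shortest such closed walk is c → j → f → g → e → c, length 5.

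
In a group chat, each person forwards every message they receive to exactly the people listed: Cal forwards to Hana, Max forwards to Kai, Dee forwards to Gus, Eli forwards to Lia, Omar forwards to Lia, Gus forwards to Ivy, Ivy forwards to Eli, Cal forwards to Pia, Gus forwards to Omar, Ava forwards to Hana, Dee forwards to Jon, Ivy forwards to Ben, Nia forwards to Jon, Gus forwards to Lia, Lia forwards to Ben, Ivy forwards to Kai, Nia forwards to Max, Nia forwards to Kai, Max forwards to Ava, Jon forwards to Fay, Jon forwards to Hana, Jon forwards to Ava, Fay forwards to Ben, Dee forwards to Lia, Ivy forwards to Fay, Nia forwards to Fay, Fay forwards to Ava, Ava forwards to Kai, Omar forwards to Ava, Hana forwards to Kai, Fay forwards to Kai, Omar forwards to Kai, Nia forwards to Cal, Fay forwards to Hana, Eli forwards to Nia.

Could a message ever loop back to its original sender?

No

DFS with white/gray/black marking, starting from Nia:
Nia gray
  Cal gray
    Pia gray
    Pia black
    Hana gray
      Kai gray
      Kai black
    Hana black
  Cal black
  Fay gray
    Ben gray
    Ben black
    Fay→Kai: Kai black — skip
    Ava gray
      Ava→Hana: Hana black — skip
      Ava→Kai: Kai black — skip
    Ava black
    Fay→Hana: Hana black — skip
  Fay black
  Nia→Kai: Kai black — skip
  Max gray
    Max→Ava: Ava black — skip
    Max→Kai: Kai black — skip
  Max black
  Jon gray
    Jon→Hana: Hana black — skip
    Jon→Ava: Ava black — skip
    Jon→Fay: Fay black — skip
  Jon black
Nia black
Lia gray
  Lia→Ben: Ben black — skip
Lia black
Gus gray
  Ivy gray
    Ivy→Kai: Kai black — skip
    Ivy→Ben: Ben black — skip
    Eli gray
      Eli→Nia: Nia black — skip
      Eli→Lia: Lia black — skip
    Eli black
    Ivy→Fay: Fay black — skip
  Ivy black
  Omar gray
    Omar→Lia: Lia black — skip
    Omar→Kai: Kai black — skip
    Omar→Ava: Ava black — skip
  Omar black
  Gus→Lia: Lia black — skip
Gus black
Dee gray
  Dee→Lia: Lia black — skip
  Dee→Jon: Jon black — skip
  Dee→Gus: Gus black — skip
Dee black
Every edge goes to a white or black vertex — no back edge, so the graph is acyclic.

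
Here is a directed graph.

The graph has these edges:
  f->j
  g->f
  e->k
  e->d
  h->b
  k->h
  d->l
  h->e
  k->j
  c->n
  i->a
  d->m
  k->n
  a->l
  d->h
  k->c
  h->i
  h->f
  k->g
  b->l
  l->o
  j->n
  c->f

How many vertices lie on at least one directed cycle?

4

A vertex is on a directed cycle iff it belongs to a strongly connected component of size ≥ 2 (or has a self-loop).
The vertices on cycles are {d, e, h, k} — 4 in total.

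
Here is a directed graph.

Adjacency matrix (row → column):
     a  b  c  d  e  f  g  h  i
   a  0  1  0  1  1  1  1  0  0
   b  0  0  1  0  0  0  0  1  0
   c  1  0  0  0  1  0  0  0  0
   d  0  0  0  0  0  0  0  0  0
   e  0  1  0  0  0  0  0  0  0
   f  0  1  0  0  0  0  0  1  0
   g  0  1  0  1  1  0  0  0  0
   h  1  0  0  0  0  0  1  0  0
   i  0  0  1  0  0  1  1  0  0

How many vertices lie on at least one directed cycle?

7

A vertex is on a directed cycle iff it belongs to a strongly connected component of size ≥ 2 (or has a self-loop).
The vertices on cycles are {a, b, c, e, f, g, h} — 7 in total.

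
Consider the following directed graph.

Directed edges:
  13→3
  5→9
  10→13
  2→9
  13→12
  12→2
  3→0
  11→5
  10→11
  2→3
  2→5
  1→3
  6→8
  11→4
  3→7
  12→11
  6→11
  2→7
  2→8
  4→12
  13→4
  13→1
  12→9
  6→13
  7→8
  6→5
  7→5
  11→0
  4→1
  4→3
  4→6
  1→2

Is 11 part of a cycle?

Yes

11 is on a cycle iff 11 can reach itself via ≥1 edge.
11 → 4 → 12 → 11 — yes.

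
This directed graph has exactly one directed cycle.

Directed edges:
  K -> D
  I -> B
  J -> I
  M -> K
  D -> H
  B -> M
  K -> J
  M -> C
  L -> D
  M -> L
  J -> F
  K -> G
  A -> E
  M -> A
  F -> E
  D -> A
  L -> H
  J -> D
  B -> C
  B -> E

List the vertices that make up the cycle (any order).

DFS with gray/black marking from B:
B gray
  M gray
    L gray
      D gray
        A gray
          E gray
          E black
        A black
        H gray
        H black
      D black
      L→H: H black — skip
    L black
    K gray
      K→D: D black — skip
      G gray
      G black
      J gray
        J→D: D black — skip
        F gray
          F→E: E black — skip
        F black
        I gray
          I→B: B is gray → back edge
Back edge closes the cycle B → M → K → J → I → B; its vertices are {B, I, J, K, M}.

B, I, J, K, M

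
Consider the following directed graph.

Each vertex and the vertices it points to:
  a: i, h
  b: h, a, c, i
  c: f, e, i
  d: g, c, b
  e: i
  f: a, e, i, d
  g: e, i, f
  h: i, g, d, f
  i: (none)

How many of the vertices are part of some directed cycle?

7

A vertex is on a directed cycle iff it belongs to a strongly connected component of size ≥ 2 (or has a self-loop).
The vertices on cycles are {a, b, c, d, f, g, h} — 7 in total.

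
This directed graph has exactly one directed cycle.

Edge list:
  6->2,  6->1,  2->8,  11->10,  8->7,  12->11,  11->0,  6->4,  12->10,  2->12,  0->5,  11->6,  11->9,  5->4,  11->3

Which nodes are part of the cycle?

2, 6, 11, 12

DFS with gray/black marking from 11:
11 gray
  10 gray
  10 black
  0 gray
    5 gray
      4 gray
      4 black
    5 black
  0 black
  9 gray
  9 black
  3 gray
  3 black
  6 gray
    6→4: 4 black — skip
    2 gray
      8 gray
        7 gray
        7 black
      8 black
      12 gray
        12→11: 11 is gray → back edge
Back edge closes the cycle 11 → 6 → 2 → 12 → 11; its vertices are {2, 6, 11, 12}.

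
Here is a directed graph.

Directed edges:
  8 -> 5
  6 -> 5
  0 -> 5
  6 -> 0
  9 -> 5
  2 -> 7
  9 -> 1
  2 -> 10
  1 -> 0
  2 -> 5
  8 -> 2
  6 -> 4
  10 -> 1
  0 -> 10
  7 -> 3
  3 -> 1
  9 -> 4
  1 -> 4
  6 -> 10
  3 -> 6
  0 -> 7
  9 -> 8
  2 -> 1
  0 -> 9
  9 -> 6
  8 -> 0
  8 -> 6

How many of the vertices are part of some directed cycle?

9

A vertex is on a directed cycle iff it belongs to a strongly connected component of size ≥ 2 (or has a self-loop).
The vertices on cycles are {0, 1, 2, 3, 6, 7, 8, 9, 10} — 9 in total.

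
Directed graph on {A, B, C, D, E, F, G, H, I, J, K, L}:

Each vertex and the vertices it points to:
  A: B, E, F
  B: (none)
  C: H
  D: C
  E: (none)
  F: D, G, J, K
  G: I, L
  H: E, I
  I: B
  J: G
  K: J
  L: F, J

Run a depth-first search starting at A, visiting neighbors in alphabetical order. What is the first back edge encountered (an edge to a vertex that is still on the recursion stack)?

DFS from A (visiting neighbors in alphabetical order); mark gray on enter, black on exit:
A gray
  B gray
  B black
  E gray
  E black
  F gray
    D gray
      C gray
        H gray
          H→E: E black — skip
          I gray
            I→B: B black — skip
          I black
        H black
      C black
    D black
    G gray
      G→I: I black — skip
      L gray
        L→F: F is gray → back edge
First back edge: L → F.

L→F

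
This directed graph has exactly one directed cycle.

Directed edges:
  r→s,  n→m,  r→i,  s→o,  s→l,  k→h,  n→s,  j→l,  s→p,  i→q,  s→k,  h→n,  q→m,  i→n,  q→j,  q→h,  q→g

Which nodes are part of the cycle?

DFS with gray/black marking from s:
s gray
  k gray
    h gray
      n gray
        m gray
        m black
        n→s: s is gray → back edge
Back edge closes the cycle s → k → h → n → s; its vertices are {h, k, n, s}.

h, k, n, s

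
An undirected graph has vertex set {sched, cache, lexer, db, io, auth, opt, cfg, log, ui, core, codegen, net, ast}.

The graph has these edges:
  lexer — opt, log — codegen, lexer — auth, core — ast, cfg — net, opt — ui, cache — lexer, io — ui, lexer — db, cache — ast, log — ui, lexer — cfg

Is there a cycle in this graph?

DFS, tracking each vertex's parent; an edge to a visited non-parent vertex closes a cycle.
Start from log:
visit log (parent –)
  visit codegen (parent log)
    codegen–log: parent, skip
  visit ui (parent log)
    ui–log: parent, skip
    visit opt (parent ui)
      visit lexer (parent opt)
        visit cache (parent lexer)
          cache–lexer: parent, skip
          visit ast (parent cache)
            visit core (parent ast)
              core–ast: parent, skip
            ast–cache: parent, skip
        visit cfg (parent lexer)
          cfg–lexer: parent, skip
          visit net (parent cfg)
            net–cfg: parent, skip
        visit auth (parent lexer)
          auth–lexer: parent, skip
        lexer–opt: parent, skip
        visit db (parent lexer)
          db–lexer: parent, skip
      opt–ui: parent, skip
    visit io (parent ui)
      io–ui: parent, skip
visit sched (parent –)
No non-parent visited neighbor found — the graph is a forest.

No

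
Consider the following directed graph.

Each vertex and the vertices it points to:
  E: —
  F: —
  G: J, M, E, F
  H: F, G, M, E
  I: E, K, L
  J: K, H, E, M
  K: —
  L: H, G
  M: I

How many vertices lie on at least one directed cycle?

A vertex is on a directed cycle iff it belongs to a strongly connected component of size ≥ 2 (or has a self-loop).
The vertices on cycles are {G, H, I, J, L, M} — 6 in total.

6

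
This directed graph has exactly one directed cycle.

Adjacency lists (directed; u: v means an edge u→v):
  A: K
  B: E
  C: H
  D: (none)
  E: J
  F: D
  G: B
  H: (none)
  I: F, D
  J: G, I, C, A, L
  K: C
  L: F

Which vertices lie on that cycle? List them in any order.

DFS with gray/black marking from J:
J gray
  G gray
    B gray
      E gray
        E→J: J is gray → back edge
Back edge closes the cycle J → G → B → E → J; its vertices are {B, E, G, J}.

B, E, G, J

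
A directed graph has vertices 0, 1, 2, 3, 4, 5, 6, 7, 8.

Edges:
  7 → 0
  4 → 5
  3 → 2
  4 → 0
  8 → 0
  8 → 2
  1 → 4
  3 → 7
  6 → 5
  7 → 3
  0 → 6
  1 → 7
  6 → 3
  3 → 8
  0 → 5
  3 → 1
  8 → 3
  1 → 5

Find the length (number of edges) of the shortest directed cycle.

2

For each vertex v, BFS finds the shortest path from v back to v.
The shortest such closed walk is 8 → 3 → 8, length 2.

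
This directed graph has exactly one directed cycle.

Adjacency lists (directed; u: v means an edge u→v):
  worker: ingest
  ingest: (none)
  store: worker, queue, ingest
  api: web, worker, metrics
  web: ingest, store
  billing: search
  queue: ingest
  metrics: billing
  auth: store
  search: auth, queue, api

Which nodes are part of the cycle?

DFS with gray/black marking from search:
search gray
  auth gray
    store gray
      worker gray
        ingest gray
        ingest black
      worker black
      queue gray
        queue→ingest: ingest black — skip
      queue black
      store→ingest: ingest black — skip
    store black
  auth black
  search→queue: queue black — skip
  api gray
    web gray
      web→ingest: ingest black — skip
      web→store: store black — skip
    web black
    api→worker: worker black — skip
    metrics gray
      billing gray
        billing→search: search is gray → back edge
Back edge closes the cycle search → api → metrics → billing → search; its vertices are {api, search, billing, metrics}.

api, search, billing, metrics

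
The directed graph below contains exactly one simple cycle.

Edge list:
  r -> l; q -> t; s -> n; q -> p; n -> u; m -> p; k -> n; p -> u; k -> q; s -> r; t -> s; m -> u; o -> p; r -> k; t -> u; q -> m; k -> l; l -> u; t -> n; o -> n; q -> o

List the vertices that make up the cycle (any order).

DFS with gray/black marking from k:
k gray
  n gray
    u gray
    u black
  n black
  q gray
    m gray
      m→u: u black — skip
      p gray
        p→u: u black — skip
      p black
    m black
    t gray
      t→u: u black — skip
      s gray
        r gray
          l gray
            l→u: u black — skip
          l black
          r→k: k is gray → back edge
Back edge closes the cycle k → q → t → s → r → k; its vertices are {k, q, r, s, t}.

k, q, r, s, t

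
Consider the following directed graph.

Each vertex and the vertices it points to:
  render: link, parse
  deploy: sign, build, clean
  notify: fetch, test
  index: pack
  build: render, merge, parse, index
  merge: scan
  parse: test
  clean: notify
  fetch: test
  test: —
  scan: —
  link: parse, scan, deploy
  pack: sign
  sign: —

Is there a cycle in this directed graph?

Yes

DFS with white/gray/black marking, starting from parse:
parse gray
  test gray
  test black
parse black
render gray
  link gray
    link→parse: parse black — skip
    scan gray
    scan black
    deploy gray
      sign gray
      sign black
      build gray
        build→render: render is gray → back edge
Back edge found, so a cycle exists: render → link → deploy → build → render.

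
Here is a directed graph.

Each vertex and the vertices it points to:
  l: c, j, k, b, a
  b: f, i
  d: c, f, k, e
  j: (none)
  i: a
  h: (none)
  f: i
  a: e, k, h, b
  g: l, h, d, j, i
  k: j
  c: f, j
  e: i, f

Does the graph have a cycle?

DFS with white/gray/black marking, starting from f:
f gray
  i gray
    a gray
      e gray
        e→i: i is gray → back edge
Back edge found, so a cycle exists: i → a → e → i.

Yes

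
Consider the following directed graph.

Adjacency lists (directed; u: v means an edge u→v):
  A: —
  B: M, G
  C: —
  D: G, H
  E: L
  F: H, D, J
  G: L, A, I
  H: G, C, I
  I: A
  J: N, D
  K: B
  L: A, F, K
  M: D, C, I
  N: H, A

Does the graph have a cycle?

Yes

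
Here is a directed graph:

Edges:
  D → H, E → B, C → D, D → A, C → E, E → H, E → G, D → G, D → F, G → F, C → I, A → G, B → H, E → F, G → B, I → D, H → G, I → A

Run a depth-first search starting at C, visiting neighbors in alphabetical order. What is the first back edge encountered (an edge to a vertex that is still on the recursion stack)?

H→G

DFS from C (visiting neighbors in alphabetical order); mark gray on enter, black on exit:
C gray
  D gray
    A gray
      G gray
        B gray
          H gray
            H→G: G is gray → back edge
First back edge: H → G.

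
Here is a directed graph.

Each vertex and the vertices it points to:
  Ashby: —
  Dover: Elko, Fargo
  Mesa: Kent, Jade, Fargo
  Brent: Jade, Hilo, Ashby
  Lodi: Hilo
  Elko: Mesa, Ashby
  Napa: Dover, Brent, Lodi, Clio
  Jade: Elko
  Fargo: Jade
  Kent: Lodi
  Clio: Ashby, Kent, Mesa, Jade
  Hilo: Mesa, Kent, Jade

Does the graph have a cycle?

DFS with white/gray/black marking, starting from Mesa:
Mesa gray
  Kent gray
    Lodi gray
      Hilo gray
        Hilo→Mesa: Mesa is gray → back edge
Back edge found, so a cycle exists: Mesa → Kent → Lodi → Hilo → Mesa.

Yes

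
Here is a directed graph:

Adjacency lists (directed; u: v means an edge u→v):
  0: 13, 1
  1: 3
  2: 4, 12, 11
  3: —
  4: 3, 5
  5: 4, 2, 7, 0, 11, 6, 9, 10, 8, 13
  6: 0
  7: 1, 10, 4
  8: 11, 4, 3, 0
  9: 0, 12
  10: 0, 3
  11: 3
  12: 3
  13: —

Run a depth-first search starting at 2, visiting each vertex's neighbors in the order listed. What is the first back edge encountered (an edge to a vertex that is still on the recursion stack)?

DFS from 2 (visiting each vertex's neighbors in the order listed); mark gray on enter, black on exit:
2 gray
  4 gray
    3 gray
    3 black
    5 gray
      5→4: 4 is gray → back edge
First back edge: 5 → 4.

5→4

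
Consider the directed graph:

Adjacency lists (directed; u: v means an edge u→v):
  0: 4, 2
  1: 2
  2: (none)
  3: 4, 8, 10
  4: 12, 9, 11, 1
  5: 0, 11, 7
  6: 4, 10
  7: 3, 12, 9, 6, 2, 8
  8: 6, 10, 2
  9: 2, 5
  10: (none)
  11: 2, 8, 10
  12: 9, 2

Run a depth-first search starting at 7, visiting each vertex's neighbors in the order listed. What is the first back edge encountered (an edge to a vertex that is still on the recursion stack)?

DFS from 7 (visiting each vertex's neighbors in the order listed); mark gray on enter, black on exit:
7 gray
  3 gray
    4 gray
      12 gray
        9 gray
          2 gray
          2 black
          5 gray
            0 gray
              0→4: 4 is gray → back edge
First back edge: 0 → 4.

0→4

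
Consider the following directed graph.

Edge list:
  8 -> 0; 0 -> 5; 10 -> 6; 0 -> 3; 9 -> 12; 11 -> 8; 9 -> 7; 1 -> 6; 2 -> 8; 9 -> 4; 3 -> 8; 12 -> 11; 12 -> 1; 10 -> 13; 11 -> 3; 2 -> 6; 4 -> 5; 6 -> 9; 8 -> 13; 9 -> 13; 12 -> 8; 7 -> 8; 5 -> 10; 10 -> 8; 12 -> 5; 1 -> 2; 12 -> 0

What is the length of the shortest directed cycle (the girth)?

3

For each vertex v, BFS finds the shortest path from v back to v.
The shortest such closed walk is 0 → 3 → 8 → 0, length 3.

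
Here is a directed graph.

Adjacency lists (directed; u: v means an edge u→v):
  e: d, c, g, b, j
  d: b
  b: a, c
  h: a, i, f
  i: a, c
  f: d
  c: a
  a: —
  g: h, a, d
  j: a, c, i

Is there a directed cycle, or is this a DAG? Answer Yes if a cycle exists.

DFS with white/gray/black marking, starting from b:
b gray
  a gray
  a black
  c gray
    c→a: a black — skip
  c black
b black
e gray
  d gray
    d→b: b black — skip
  d black
  e→c: c black — skip
  g gray
    h gray
      h→a: a black — skip
      i gray
        i→a: a black — skip
        i→c: c black — skip
      i black
      f gray
        f→d: d black — skip
      f black
    h black
    g→a: a black — skip
    g→d: d black — skip
  g black
  e→b: b black — skip
  j gray
    j→a: a black — skip
    j→c: c black — skip
    j→i: i black — skip
  j black
e black
Every edge goes to a white or black vertex — no back edge, so the graph is acyclic.

No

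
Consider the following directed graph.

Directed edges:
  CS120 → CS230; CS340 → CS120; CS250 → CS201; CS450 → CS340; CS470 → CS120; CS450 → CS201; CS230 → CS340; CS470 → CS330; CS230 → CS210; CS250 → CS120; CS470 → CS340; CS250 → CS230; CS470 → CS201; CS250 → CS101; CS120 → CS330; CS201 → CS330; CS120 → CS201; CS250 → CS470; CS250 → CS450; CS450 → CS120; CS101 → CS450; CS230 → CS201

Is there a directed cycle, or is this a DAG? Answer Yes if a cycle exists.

Yes

DFS with white/gray/black marking, starting from CS330:
CS330 gray
CS330 black
CS230 gray
  CS201 gray
    CS201→CS330: CS330 black — skip
  CS201 black
  CS210 gray
  CS210 black
  CS340 gray
    CS120 gray
      CS120→CS230: CS230 is gray → back edge
Back edge found, so a cycle exists: CS230 → CS340 → CS120 → CS230.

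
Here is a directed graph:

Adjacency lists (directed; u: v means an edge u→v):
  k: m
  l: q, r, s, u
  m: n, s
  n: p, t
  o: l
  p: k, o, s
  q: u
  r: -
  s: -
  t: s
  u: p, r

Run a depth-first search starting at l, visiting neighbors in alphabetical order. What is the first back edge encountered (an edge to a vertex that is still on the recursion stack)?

n->p

DFS from l (visiting neighbors in alphabetical order); mark gray on enter, black on exit:
l gray
  q gray
    u gray
      p gray
        k gray
          m gray
            n gray
              n→p: p is gray → back edge
First back edge: n → p.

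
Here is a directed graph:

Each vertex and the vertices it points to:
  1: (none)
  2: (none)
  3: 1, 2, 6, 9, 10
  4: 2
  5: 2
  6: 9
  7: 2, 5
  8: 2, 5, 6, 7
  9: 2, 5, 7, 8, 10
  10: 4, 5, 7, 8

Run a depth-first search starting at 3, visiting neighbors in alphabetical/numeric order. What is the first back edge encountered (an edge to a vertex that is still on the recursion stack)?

DFS from 3 (visiting neighbors in alphabetical/numeric order); mark gray on enter, black on exit:
3 gray
  1 gray
  1 black
  2 gray
  2 black
  6 gray
    9 gray
      9→2: 2 black — skip
      5 gray
        5→2: 2 black — skip
      5 black
      7 gray
        7→2: 2 black — skip
        7→5: 5 black — skip
      7 black
      8 gray
        8→2: 2 black — skip
        8→5: 5 black — skip
        8→6: 6 is gray → back edge
First back edge: 8 → 6.

8→6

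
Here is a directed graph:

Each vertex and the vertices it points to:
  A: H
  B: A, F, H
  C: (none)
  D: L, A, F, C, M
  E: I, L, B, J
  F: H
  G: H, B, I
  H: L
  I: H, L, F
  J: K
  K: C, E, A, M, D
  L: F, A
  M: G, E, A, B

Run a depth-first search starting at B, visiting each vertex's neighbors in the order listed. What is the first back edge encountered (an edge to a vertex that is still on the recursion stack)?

F->H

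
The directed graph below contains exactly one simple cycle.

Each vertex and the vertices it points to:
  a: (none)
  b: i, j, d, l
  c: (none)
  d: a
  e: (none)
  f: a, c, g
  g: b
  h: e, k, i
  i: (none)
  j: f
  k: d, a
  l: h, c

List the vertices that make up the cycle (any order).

b, f, g, j

DFS with gray/black marking from b:
b gray
  i gray
  i black
  j gray
    f gray
      a gray
      a black
      c gray
      c black
      g gray
        g→b: b is gray → back edge
Back edge closes the cycle b → j → f → g → b; its vertices are {b, f, g, j}.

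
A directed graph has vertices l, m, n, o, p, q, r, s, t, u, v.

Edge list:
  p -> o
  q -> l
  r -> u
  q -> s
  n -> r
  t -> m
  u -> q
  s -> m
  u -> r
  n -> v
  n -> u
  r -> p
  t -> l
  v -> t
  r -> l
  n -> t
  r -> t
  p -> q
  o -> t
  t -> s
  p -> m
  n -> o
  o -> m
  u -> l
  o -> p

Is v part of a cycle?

v lies on a cycle iff there is a path from v back to itself.
Exploring from v, it never reaches itself; equivalently, its strongly connected component is a singleton.

No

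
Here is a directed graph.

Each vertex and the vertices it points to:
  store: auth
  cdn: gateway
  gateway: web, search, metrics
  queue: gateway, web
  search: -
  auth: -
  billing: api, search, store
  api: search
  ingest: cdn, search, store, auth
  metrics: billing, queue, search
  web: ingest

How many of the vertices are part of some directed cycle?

A vertex is on a directed cycle iff it belongs to a strongly connected component of size ≥ 2 (or has a self-loop).
The vertices on cycles are {cdn, web, queue, ingest, gateway, metrics} — 6 in total.

6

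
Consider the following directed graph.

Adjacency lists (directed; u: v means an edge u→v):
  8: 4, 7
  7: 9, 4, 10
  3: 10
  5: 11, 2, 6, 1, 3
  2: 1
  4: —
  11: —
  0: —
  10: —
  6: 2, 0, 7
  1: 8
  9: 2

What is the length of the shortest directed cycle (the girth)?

For each vertex v, BFS finds the shortest path from v back to v.
The shortest such closed walk is 1 → 8 → 7 → 9 → 2 → 1, length 5.

5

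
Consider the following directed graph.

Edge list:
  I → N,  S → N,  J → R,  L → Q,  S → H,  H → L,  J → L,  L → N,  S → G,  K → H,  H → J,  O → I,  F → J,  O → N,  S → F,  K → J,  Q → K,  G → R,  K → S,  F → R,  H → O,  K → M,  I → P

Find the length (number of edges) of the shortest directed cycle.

4

For each vertex v, BFS finds the shortest path from v back to v.
The shortest such closed walk is K → H → L → Q → K, length 4.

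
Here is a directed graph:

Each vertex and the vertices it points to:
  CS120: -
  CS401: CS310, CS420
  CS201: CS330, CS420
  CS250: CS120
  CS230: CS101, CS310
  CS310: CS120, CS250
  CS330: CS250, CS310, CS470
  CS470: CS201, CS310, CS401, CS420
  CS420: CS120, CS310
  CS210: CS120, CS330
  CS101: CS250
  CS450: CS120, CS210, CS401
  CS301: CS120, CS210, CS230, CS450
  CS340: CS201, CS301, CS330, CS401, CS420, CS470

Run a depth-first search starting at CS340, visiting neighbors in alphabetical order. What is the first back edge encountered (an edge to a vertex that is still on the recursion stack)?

DFS from CS340 (visiting neighbors in alphabetical order); mark gray on enter, black on exit:
CS340 gray
  CS201 gray
    CS330 gray
      CS250 gray
        CS120 gray
        CS120 black
      CS250 black
      CS310 gray
        CS310→CS120: CS120 black — skip
        CS310→CS250: CS250 black — skip
      CS310 black
      CS470 gray
        CS470→CS201: CS201 is gray → back edge
First back edge: CS470 → CS201.

CS470→CS201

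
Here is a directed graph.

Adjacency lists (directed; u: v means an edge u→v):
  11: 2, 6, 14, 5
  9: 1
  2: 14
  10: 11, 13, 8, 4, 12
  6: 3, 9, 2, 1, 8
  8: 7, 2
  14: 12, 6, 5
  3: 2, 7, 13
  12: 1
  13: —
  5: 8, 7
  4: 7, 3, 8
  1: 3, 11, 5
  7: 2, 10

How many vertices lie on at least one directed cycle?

13

A vertex is on a directed cycle iff it belongs to a strongly connected component of size ≥ 2 (or has a self-loop).
The vertices on cycles are {1, 2, 3, 4, 5, 6, 7, 8, 9, 10, 11, 12, 14} — 13 in total.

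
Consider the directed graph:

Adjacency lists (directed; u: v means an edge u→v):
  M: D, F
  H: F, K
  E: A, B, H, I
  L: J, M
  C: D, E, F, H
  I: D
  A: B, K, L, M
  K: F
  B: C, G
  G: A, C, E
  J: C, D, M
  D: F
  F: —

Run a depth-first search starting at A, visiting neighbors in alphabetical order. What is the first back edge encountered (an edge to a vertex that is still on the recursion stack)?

E→A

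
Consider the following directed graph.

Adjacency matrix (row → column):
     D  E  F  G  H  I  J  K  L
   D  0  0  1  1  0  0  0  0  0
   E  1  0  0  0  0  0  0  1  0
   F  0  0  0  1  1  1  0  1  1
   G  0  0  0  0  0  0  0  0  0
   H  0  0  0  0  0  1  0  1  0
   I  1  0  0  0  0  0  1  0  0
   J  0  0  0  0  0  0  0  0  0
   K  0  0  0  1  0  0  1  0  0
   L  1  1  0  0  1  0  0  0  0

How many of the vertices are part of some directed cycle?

6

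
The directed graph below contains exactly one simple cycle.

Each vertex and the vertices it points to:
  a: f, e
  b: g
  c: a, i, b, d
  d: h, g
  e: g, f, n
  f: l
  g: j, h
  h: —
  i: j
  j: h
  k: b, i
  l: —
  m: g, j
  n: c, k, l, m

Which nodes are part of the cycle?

a, c, e, n

DFS with gray/black marking from n:
n gray
  c gray
    a gray
      f gray
        l gray
        l black
      f black
      e gray
        g gray
          j gray
            h gray
            h black
          j black
          g→h: h black — skip
        g black
        e→f: f black — skip
        e→n: n is gray → back edge
Back edge closes the cycle n → c → a → e → n; its vertices are {a, c, e, n}.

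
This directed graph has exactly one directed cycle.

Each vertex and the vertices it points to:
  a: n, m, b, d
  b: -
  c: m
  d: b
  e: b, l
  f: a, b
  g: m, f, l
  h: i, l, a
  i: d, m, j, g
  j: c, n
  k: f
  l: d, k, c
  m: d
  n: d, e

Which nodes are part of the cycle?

DFS with gray/black marking from a:
a gray
  n gray
    d gray
      b gray
      b black
    d black
    e gray
      e→b: b black — skip
      l gray
        l→d: d black — skip
        k gray
          f gray
            f→a: a is gray → back edge
Back edge closes the cycle a → n → e → l → k → f → a; its vertices are {a, e, f, k, l, n}.

a, e, f, k, l, n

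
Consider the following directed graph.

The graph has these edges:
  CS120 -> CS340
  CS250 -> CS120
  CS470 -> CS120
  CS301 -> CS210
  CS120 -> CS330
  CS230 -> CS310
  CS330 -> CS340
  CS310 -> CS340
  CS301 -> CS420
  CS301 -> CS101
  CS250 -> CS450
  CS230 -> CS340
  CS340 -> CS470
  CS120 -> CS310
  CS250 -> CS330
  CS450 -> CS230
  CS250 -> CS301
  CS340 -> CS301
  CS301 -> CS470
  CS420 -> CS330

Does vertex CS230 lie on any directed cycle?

CS230 lies on a cycle iff there is a path from CS230 back to itself.
Exploring from CS230, it never reaches itself; equivalently, its strongly connected component is a singleton.

No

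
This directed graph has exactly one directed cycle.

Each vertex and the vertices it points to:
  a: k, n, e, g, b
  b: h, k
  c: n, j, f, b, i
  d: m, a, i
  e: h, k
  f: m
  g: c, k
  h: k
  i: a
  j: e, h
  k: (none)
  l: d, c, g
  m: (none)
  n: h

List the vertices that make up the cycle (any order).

DFS with gray/black marking from c:
c gray
  n gray
    h gray
      k gray
      k black
    h black
  n black
  j gray
    e gray
      e→h: h black — skip
      e→k: k black — skip
    e black
    j→h: h black — skip
  j black
  f gray
    m gray
    m black
  f black
  b gray
    b→h: h black — skip
    b→k: k black — skip
  b black
  i gray
    a gray
      a→k: k black — skip
      a→n: n black — skip
      a→e: e black — skip
      g gray
        g→c: c is gray → back edge
Back edge closes the cycle c → i → a → g → c; its vertices are {a, c, g, i}.

a, c, g, i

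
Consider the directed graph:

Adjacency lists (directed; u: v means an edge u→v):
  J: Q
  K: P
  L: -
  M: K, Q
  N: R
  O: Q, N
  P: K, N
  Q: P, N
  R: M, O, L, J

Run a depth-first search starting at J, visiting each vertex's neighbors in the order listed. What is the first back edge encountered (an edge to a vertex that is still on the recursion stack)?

DFS from J (visiting each vertex's neighbors in the order listed); mark gray on enter, black on exit:
J gray
  Q gray
    P gray
      K gray
        K→P: P is gray → back edge
First back edge: K → P.

K->P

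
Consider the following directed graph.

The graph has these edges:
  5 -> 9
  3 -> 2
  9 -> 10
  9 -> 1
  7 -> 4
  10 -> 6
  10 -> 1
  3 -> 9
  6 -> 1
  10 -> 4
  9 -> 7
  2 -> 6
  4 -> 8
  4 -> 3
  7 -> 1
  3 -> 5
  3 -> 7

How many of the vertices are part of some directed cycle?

6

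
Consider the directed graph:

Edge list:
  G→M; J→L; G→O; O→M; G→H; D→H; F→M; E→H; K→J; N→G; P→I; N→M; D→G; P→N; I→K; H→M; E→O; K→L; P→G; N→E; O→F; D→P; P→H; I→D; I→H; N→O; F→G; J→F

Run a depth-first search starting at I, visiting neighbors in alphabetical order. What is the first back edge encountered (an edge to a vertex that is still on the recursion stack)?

F->G

DFS from I (visiting neighbors in alphabetical order); mark gray on enter, black on exit:
I gray
  D gray
    G gray
      H gray
        M gray
        M black
      H black
      G→M: M black — skip
      O gray
        F gray
          F→G: G is gray → back edge
First back edge: F → G.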